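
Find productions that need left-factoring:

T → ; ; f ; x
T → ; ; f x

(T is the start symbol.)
Yes, T has productions with common prefix '; ; f'

Left-factoring is needed when two productions for the same non-terminal
share a common prefix on the right-hand side.

Productions for T:
  T → ; ; f ; x
  T → ; ; f x

Found common prefix '; ; f' in productions for T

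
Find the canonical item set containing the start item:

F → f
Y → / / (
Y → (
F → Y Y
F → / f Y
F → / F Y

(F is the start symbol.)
{ [F → . / F Y], [F → . / f Y], [F → . Y Y], [F → . f], [F' → . F], [Y → . (], [Y → . / / (] }

First, augment the grammar with F' → F
I₀ = CLOSURE({ [F' → . F] }):
  [F' → . F] has the dot before F: add [F → . f], [F → . Y Y], [F → . / f Y], [F → . / F Y]
  [F → . Y Y] has the dot before Y: add [Y → . / / (], [Y → . (]
No further items can be added.

I₀ = { [F → . / F Y], [F → . / f Y], [F → . Y Y], [F → . f], [F' → . F], [Y → . (], [Y → . / / (] }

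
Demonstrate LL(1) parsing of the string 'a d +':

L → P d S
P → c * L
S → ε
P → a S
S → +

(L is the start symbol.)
LL(1) parsing maintains a stack (initially the start symbol over $) and the input. At each step: if the stack top is a terminal, match it against the current input token; if it is a non-terminal N, replace it with the RHS of M[N, lookahead] (the unique production whose predict set contains the lookahead).

Stack is shown with the top on the left.

Stack      Input    Action
--------------------------
L $        a d + $  output L → P d S
P d S $    a d + $  output P → a S
a S d S $  a d + $  match 'a'
S d S $    d + $    output S → ε
d S $      d + $    match 'd'
S $        + $      output S → +
+ $        + $      match '+'
$          $        accept

The string is accepted.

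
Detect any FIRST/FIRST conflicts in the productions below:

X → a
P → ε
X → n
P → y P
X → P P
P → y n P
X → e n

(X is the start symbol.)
FIRST sets of the non-terminals at (or reachable through a nullable prefix from) the front of some alternative:
  FIRST(P) = { 'y', ε }

Productions for X:
  X → a: FIRST = { 'a' }
  X → n: FIRST = { 'n' }
  X → P P: FIRST = { 'y', ε }
  X → e n: FIRST = { 'e' }
Productions for P:
  P → ε: FIRST = { ε }
  P → y P: FIRST = { 'y' }
  P → y n P: FIRST = { 'y' }

Conflict for P: P → y P and P → y n P
  Overlap: { 'y' }

Answer: Yes. P → y P / P → y n P on { 'y' }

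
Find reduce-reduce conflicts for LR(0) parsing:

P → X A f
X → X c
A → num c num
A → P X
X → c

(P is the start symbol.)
Yes — I6: [X → X c .] vs [X → c .]

Augment with P' → P and build the canonical LR(0) collection (I0 = CLOSURE({[P' → . P]}), then GOTO on every symbol after a dot until no new states appear). It has 13 states:
  I0: { [P → . X A f], [P' → . P], [X → . X c], [X → . c] }  — shift
  I1: { [P' → P .] }  — accept
  I2: { [A → . P X], [A → . num c num], [P → . X A f], [P → X . A f], [X → . X c], [X → . c], [X → X . c] }  — shift
  I3: { [X → c .] }  — reduce
  I4: { [P → X A . f] }  — shift
  I5: { [A → P . X], [X → . X c], [X → . c] }  — shift
  I6: { [X → X c .], [X → c .] }  — 2 reduces
  I7: { [A → num . c num] }  — shift
  I8: { [A → num c . num] }  — shift
  I9: { [A → num c num .] }  — reduce
  I10: { [A → P X .], [X → X . c] }  — shift, reduce
  I11: { [X → X c .] }  — reduce
  I12: { [P → X A f .] }  — reduce

I6 contains complete items [X → X c .], [X → c .] — reduce-reduce conflict.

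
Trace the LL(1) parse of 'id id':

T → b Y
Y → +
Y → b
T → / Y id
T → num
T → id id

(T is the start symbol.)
LL(1) parsing maintains a stack (initially the start symbol over $) and the input. At each step: if the stack top is a terminal, match it against the current input token; if it is a non-terminal N, replace it with the RHS of M[N, lookahead] (the unique production whose predict set contains the lookahead).

Stack is shown with the top on the left.

Stack    Input    Action
------------------------
T $      id id $  output T → id id
id id $  id id $  match 'id'
id $     id $     match 'id'
$        $        accept

The string is accepted.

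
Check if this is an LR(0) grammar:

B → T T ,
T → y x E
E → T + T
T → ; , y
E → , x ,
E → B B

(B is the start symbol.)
A grammar is LR(0) if no state in the canonical LR(0) collection has:
  - both a shift item (dot before a terminal) and a complete item (shift-reduce conflict), or
  - two or more complete items (reduce-reduce conflict; the accept item [B' → B .] counts as a complete item here).

Augment with B' → B and build the canonical LR(0) collection (I0 = CLOSURE({[B' → . B]}), then GOTO on every symbol after a dot until no new states appear). It has 19 states:
  I0: { [B → . T T ,], [B' → . B], [T → . ; , y], [T → . y x E] }  — shift
  I1: { [T → ; . , y] }  — shift
  I2: { [B' → B .] }  — accept
  I3: { [B → T . T ,], [T → . ; , y], [T → . y x E] }  — shift
  I4: { [T → y . x E] }  — shift
  I5: { [B → . T T ,], [E → . , x ,], [E → . B B], [E → . T + T], [T → . ; , y], [T → . y x E], [T → y x . E] }  — shift
  I6: { [E → , . x ,] }  — shift
  I7: { [B → . T T ,], [E → B . B], [T → . ; , y], [T → . y x E] }  — shift
  I8: { [T → y x E .] }  — reduce
  I9: { [B → T . T ,], [E → T . + T], [T → . ; , y], [T → . y x E] }  — shift
  I10: { [E → T + . T], [T → . ; , y], [T → . y x E] }  — shift
  I11: { [B → T T . ,] }  — shift
  I12: { [B → T T , .] }  — reduce
  I13: { [E → T + T .] }  — reduce
  I14: { [E → B B .] }  — reduce
  I15: { [E → , x . ,] }  — shift
  I16: { [E → , x , .] }  — reduce
  I17: { [T → ; , . y] }  — shift
  I18: { [T → ; , y .] }  — reduce

Every state is either a pure shift/goto state or contains exactly one complete item and nothing to shift — no conflicts. The grammar is LR(0).

Answer: Yes, the grammar is LR(0)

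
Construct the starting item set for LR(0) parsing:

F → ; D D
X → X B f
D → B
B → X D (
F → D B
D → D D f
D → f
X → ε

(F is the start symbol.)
First, augment the grammar with F' → F
I₀ = CLOSURE({ [F' → . F] }):
  [F' → . F] has the dot before F: add [F → . ; D D], [F → . D B]
  [F → . D B] has the dot before D: add [D → . B], [D → . D D f], [D → . f]
  [D → . B] has the dot before B: add [B → . X D (]
  [B → . X D (] has the dot before X: add [X → . X B f], [X → .]
No further items can be added.

I₀ = { [B → . X D (], [D → . B], [D → . D D f], [D → . f], [F → . ; D D], [F → . D B], [F' → . F], [X → . X B f], [X → .] }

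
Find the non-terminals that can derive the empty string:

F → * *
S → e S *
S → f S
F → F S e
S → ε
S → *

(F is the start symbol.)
{ 'S' }

A non-terminal is nullable if it can derive ε (the empty string): either it has an ε-production, or it has a production whose right-hand side consists entirely of nullable non-terminals.

ε-productions: S → ε
So S is immediately nullable.
No further non-terminal can be added: every production for the remaining non-terminals contains a terminal or a non-nullable non-terminal.
Nullable = { 'S' }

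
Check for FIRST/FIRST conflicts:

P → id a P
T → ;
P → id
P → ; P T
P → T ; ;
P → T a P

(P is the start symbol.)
A FIRST/FIRST conflict occurs when two productions N → α and N → β for the same non-terminal have FIRST(α) ∩ FIRST(β) ≠ ∅ (with ε ∈ FIRST of a nullable right-hand side, so two nullable alternatives also conflict).

FIRST sets of the non-terminals at (or reachable through a nullable prefix from) the front of some alternative:
  FIRST(T) = { ';' }

Productions for P:
  P → id a P: FIRST = { 'id' }
  P → id: FIRST = { 'id' }
  P → ; P T: FIRST = { ';' }
  P → T ; ;: FIRST = { ';' }
  P → T a P: FIRST = { ';' }
T has only one production, so no FIRST/FIRST conflict is possible there.

Conflict for P: P → id a P and P → id
  Overlap: { 'id' }
Conflict for P: P → ; P T and P → T ; ;
  Overlap: { ';' }
Conflict for P: P → ; P T and P → T a P
  Overlap: { ';' }
Conflict for P: P → T ; ; and P → T a P
  Overlap: { ';' }

Answer: Yes. P → id a P / P → id on { 'id' }; P → ';' P T / P → T ';' ';' on { ';' }; P → ';' P T / P → T a P on { ';' }; P → T ';' ';' / P → T a P on { ';' }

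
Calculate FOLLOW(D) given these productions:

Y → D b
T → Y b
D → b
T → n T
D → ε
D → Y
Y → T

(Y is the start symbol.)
{ 'b' }

In Y → D b: D is followed by b, add FIRST(b) \ {ε} = { 'b' }

Taking the union: FOLLOW(D) = { 'b' }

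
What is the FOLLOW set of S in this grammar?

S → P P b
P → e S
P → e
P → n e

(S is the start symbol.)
To compute FOLLOW(S), find every occurrence of S on a right-hand side N → α S β: add FIRST(β) \ {ε}, and if β is empty or nullable also add FOLLOW(N). Iterate to a fixed point.

S is the start symbol, so $ ∈ FOLLOW(S).
In P → e S: S is at the end, add FOLLOW(P)

The FOLLOW sets referred to above (computed the same way, to a fixed point):
  FOLLOW(P) = { 'b', 'e', 'n' }

Taking the union: FOLLOW(S) = { $, 'b', 'e', 'n' }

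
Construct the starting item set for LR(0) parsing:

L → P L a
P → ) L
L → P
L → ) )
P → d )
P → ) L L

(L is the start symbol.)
First, augment the grammar with L' → L
I₀ = CLOSURE({ [L' → . L] }):
  [L' → . L] has the dot before L: add [L → . P L a], [L → . P], [L → . ) )]
  [L → . P L a] has the dot before P: add [P → . ) L], [P → . d )], [P → . ) L L]
No further items can be added.

I₀ = { [L → . ) )], [L → . P L a], [L → . P], [L' → . L], [P → . ) L L], [P → . ) L], [P → . d )] }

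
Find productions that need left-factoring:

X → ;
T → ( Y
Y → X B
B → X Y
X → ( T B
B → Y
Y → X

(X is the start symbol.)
Left-factoring is needed when two productions for the same non-terminal
share a common prefix on the right-hand side.

Productions for X:
  X → ;
  X → ( T B
Productions for Y:
  Y → X B
  Y → X
Productions for B:
  B → X Y
  B → Y

Found common prefix 'X' in productions for Y

Answer: Yes, Y has productions with common prefix 'X'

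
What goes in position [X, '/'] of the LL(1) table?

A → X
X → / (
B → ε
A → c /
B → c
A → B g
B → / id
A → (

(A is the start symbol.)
X → / (

To find M[X, '/'], we find productions for X where '/' is in the predict set (PREDICT(N → α) = (FIRST(α) \ {ε}) ∪ (FOLLOW(N) if α ⇒* ε)).

X → / (: PREDICT = { '/' }
  '/' is in predict set, so this production goes in M[X, '/']

M[X, '/'] = X → / (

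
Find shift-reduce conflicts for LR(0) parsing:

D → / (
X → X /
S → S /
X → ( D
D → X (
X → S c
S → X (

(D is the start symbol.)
No shift-reduce conflicts

Augment with D' → D and build the canonical LR(0) collection (I0 = CLOSURE({[D' → . D]}), then GOTO on every symbol after a dot until no new states appear). It has 12 states:
  I0: { [D → . / (], [D → . X (], [D' → . D], [S → . S /], [S → . X (], [X → . ( D], [X → . S c], [X → . X /] }  — shift
  I1: { [D → . / (], [D → . X (], [S → . S /], [S → . X (], [X → ( . D], [X → . ( D], [X → . S c], [X → . X /] }  — shift
  I2: { [D → / . (] }  — shift
  I3: { [D' → D .] }  — accept
  I4: { [S → S . /], [X → S . c] }  — shift
  I5: { [D → X . (], [S → X . (], [X → X . /] }  — shift
  I6: { [D → X ( .], [S → X ( .] }  — 2 reduces
  I7: { [X → X / .] }  — reduce
  I8: { [S → S / .] }  — reduce
  I9: { [X → S c .] }  — reduce
  I10: { [D → / ( .] }  — reduce
  I11: { [X → ( D .] }  — reduce

No state contains both a complete item and a shift item.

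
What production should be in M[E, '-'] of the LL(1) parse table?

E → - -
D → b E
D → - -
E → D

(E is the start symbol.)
To find M[E, '-'], we find productions for E where '-' is in the predict set (PREDICT(N → α) = (FIRST(α) \ {ε}) ∪ (FOLLOW(N) if α ⇒* ε)).

Relevant sets:
  FIRST(D) = { '-', 'b' }

E → - -: PREDICT = { '-' }
  '-' is in predict set, so this production goes in M[E, '-']
E → D: PREDICT = { '-', 'b' }
  '-' is in predict set, so this production goes in M[E, '-']

M[E, '-'] = E → - -, E → D  (a multiply-defined cell — the grammar is not LL(1))

Answer: E → - -, E → D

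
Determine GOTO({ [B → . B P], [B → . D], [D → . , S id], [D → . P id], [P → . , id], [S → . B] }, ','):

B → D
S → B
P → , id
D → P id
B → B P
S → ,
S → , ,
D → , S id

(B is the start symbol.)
GOTO(I, ',') = CLOSURE({ [A → αX.β] : [A → α.Xβ] ∈ I, X = ',' })

Items with dot before ',', with the dot advanced:
  [D → . , S id] → [D → , . S id]
  [P → . , id] → [P → , . id]
Closure of the advanced items:
  [D → , . S id] has the dot before S: add [S → . B], [S → . ,], [S → . , ,]
  [S → . B] has the dot before B: add [B → . D], [B → . B P]
  [B → . D] has the dot before D: add [D → . P id], [D → . , S id]
  [D → . P id] has the dot before P: add [P → . , id]

GOTO = { [B → . B P], [B → . D], [D → , . S id], [D → . , S id], [D → . P id], [P → , . id], [P → . , id], [S → . , ,], [S → . ,], [S → . B] }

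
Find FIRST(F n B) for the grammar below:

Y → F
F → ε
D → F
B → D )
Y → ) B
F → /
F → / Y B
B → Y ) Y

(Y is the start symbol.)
{ '/', 'n' }

FIRST sets of the non-terminals involved (from the grammar, by fixed-point iteration):
  FIRST(F) = { '/', ε }

To compute FIRST(F n B), process the symbols left to right:
Symbol F is a non-terminal. Add FIRST(F) \ {ε} = { '/' }
F is nullable (ε ∈ FIRST(F)), continue to the next symbol.
Symbol n is a terminal. Add 'n' and stop.
FIRST(F n B) = { '/', 'n' }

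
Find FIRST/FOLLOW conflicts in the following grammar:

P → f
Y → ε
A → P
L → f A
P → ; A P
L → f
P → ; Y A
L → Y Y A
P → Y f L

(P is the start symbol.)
No FIRST/FOLLOW conflicts.

Nullable non-terminals: Y.
Y has a nullable alternative but only one production, so nothing to check.

A, L, P have no nullable alternative, so no FIRST/FOLLOW check is needed there.

No FIRST/FOLLOW conflicts found.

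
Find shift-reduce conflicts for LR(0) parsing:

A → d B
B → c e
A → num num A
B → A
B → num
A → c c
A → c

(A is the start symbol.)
Yes — I2: [A → c .] vs [A → c . c]; I9: [A → c .] vs [A → c . c]; I10: [B → num .] vs [A → num . num A]

Augment with A' → A and build the canonical LR(0) collection (I0 = CLOSURE({[A' → . A]}), then GOTO on every symbol after a dot until no new states appear). It has 13 states:
  I0: { [A → . c c], [A → . c], [A → . d B], [A → . num num A], [A' → . A] }  — shift
  I1: { [A' → A .] }  — accept
  I2: { [A → c . c], [A → c .] }  — shift, reduce
  I3: { [A → . c c], [A → . c], [A → . d B], [A → . num num A], [A → d . B], [B → . A], [B → . c e], [B → . num] }  — shift
  I4: { [A → num . num A] }  — shift
  I5: { [A → . c c], [A → . c], [A → . d B], [A → . num num A], [A → num num . A] }  — shift
  I6: { [A → num num A .] }  — reduce
  I7: { [B → A .] }  — reduce
  I8: { [A → d B .] }  — reduce
  I9: { [A → c . c], [A → c .], [B → c . e] }  — shift, reduce
  I10: { [A → num . num A], [B → num .] }  — shift, reduce
  I11: { [A → c c .] }  — reduce
  I12: { [B → c e .] }  — reduce

I2 contains reduce item [A → c .] and shift item [A → c . c] — shift-reduce conflict.
I9 contains reduce item [A → c .] and shift items [A → c . c], [B → c . e] — shift-reduce conflict.
I10 contains reduce item [B → num .] and shift item [A → num . num A] — shift-reduce conflict.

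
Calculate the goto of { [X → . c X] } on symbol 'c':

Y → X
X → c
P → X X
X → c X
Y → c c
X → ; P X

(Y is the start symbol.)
GOTO(I, 'c') = CLOSURE({ [A → αX.β] : [A → α.Xβ] ∈ I, X = 'c' })

Items with dot before 'c', with the dot advanced:
  [X → . c X] → [X → c . X]
Closure of the advanced items:
  [X → c . X] has the dot before X: add [X → . c], [X → . c X], [X → . ; P X]

GOTO = { [X → . ; P X], [X → . c X], [X → . c], [X → c . X] }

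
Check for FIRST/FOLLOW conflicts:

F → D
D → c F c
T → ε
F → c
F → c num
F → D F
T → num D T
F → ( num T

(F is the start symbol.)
No FIRST/FOLLOW conflicts.

Nullable non-terminals: T.

T: nullable alternative(s) T → ε; FOLLOW(T) = { $, 'c' }
  T → ε: FIRST \ {ε} = { } — this is the only nullable alternative, skip
  T → num D T: FIRST \ {ε} = { 'num' } — disjoint from FOLLOW(T)

D, F have no nullable alternative, so no FIRST/FOLLOW check is needed there.

No FIRST/FOLLOW conflicts found.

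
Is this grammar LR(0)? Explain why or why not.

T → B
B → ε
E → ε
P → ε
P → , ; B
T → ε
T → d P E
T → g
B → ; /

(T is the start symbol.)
No. Shift-reduce conflict between [B → .] and [B → . ; /]

Augment with T' → T and build the canonical LR(0) collection (I0 = CLOSURE({[T' → . T]}), then GOTO on every symbol after a dot until no new states appear). It has 12 states:
  I0: { [B → . ; /], [B → .], [T → . B], [T → . d P E], [T → . g], [T → .], [T' → . T] }  — shift, 2 reduces
  I1: { [B → ; . /] }  — shift
  I2: { [T → B .] }  — reduce
  I3: { [T' → T .] }  — accept
  I4: { [P → . , ; B], [P → .], [T → d . P E] }  — shift, reduce
  I5: { [T → g .] }  — reduce
  I6: { [P → , . ; B] }  — shift
  I7: { [E → .], [T → d P . E] }  — reduce
  I8: { [T → d P E .] }  — reduce
  I9: { [B → . ; /], [B → .], [P → , ; . B] }  — shift, reduce
  I10: { [P → , ; B .] }  — reduce
  I11: { [B → ; / .] }  — reduce

Conflict in state I0:
  Shift-reduce conflict between [B → .] and [B → . ; /]
So the grammar is NOT LR(0).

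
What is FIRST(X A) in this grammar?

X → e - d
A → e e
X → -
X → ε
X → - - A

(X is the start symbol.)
{ '-', 'e' }

FIRST sets of the non-terminals involved (from the grammar, by fixed-point iteration):
  FIRST(X) = { '-', 'e', ε }
  FIRST(A) = { 'e' }

To compute FIRST(X A), process the symbols left to right:
Symbol X is a non-terminal. Add FIRST(X) \ {ε} = { '-', 'e' }
X is nullable (ε ∈ FIRST(X)), continue to the next symbol.
Symbol A is a non-terminal. Add FIRST(A) \ {ε} = { 'e' }
A is not nullable (ε ∉ FIRST(A)), so stop here.
FIRST(X A) = { '-', 'e' }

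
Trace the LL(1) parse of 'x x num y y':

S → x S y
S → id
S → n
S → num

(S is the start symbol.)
LL(1) parsing maintains a stack (initially the start symbol over $) and the input. At each step: if the stack top is a terminal, match it against the current input token; if it is a non-terminal N, replace it with the RHS of M[N, lookahead] (the unique production whose predict set contains the lookahead).

Stack is shown with the top on the left.

Stack      Input          Action
--------------------------------
S $        x x num y y $  output S → x S y
x S y $    x x num y y $  match 'x'
S y $      x num y y $    output S → x S y
x S y y $  x num y y $    match 'x'
S y y $    num y y $      output S → num
num y y $  num y y $      match 'num'
y y $      y y $          match 'y'
y $        y $            match 'y'
$          $              accept

The string is accepted.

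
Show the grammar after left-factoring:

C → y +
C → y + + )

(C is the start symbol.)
Left-factoring transforms A → αβ₁ | αβ₂ into A → αA' and A' → β₁ | β₂
(α is the longest common prefix among the alternatives). Repeat until
no nonterminal has two alternatives with a common prefix.

Round 1: C has alternatives sharing prefix 'y +'. Introduce C': C → y + C'
  Add: C' → ε
  Add: C' → + )

No remaining common prefixes — done.

Resulting grammar:
C → y + C'
C' → ε
C' → + )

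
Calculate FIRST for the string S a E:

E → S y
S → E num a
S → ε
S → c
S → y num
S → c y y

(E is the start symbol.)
{ 'a', 'c', 'y' }

FIRST sets of the non-terminals involved (from the grammar, by fixed-point iteration):
  FIRST(S) = { 'c', 'y', ε }

To compute FIRST(S a E), process the symbols left to right:
Symbol S is a non-terminal. Add FIRST(S) \ {ε} = { 'c', 'y' }
S is nullable (ε ∈ FIRST(S)), continue to the next symbol.
Symbol a is a terminal. Add 'a' and stop.
FIRST(S a E) = { 'a', 'c', 'y' }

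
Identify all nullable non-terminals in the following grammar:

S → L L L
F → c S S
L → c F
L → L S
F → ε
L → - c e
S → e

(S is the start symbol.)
A non-terminal is nullable if it can derive ε (the empty string): either it has an ε-production, or it has a production whose right-hand side consists entirely of nullable non-terminals.

ε-productions: F → ε
So F is immediately nullable.
No further non-terminal can be added: every production for the remaining non-terminals contains a terminal or a non-nullable non-terminal.
Nullable = { 'F' }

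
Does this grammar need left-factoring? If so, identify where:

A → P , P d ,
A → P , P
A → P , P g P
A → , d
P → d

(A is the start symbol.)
Left-factoring is needed when two productions for the same non-terminal
share a common prefix on the right-hand side.

Productions for A:
  A → P , P d ,
  A → P , P
  A → P , P g P
  A → , d

Found common prefix 'P , P' in productions for A

Answer: Yes, A has productions with common prefix 'P , P'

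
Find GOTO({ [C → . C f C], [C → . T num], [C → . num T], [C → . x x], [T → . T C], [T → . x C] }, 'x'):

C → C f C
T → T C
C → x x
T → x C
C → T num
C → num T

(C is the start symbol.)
{ [C → . C f C], [C → . T num], [C → . num T], [C → . x x], [C → x . x], [T → . T C], [T → . x C], [T → x . C] }

GOTO(I, 'x') = CLOSURE({ [A → αX.β] : [A → α.Xβ] ∈ I, X = 'x' })

Items with dot before 'x', with the dot advanced:
  [C → . x x] → [C → x . x]
  [T → . x C] → [T → x . C]
Closure of the advanced items:
  [T → x . C] has the dot before C: add [C → . C f C], [C → . x x], [C → . T num], [C → . num T]
  [C → . T num] has the dot before T: add [T → . T C], [T → . x C]

GOTO = { [C → . C f C], [C → . T num], [C → . num T], [C → . x x], [C → x . x], [T → . T C], [T → . x C], [T → x . C] }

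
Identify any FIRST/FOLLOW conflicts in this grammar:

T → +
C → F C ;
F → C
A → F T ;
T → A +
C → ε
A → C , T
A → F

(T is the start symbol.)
Yes. C → F C ';' with FOLLOW(C) on { ';' }; A → F T ';' with FOLLOW(A) on { '+' }

A FIRST/FOLLOW conflict occurs when a non-terminal N has a nullable alternative N → β (β ⇒* ε) and another alternative N → α with FIRST(α) ∩ FOLLOW(N) ≠ ∅: on such a lookahead the parser cannot decide between expanding α and letting N vanish via β.

Nullable non-terminals: A, C, F.
FIRST sets used below: FIRST(F) = { ';', ε }, FIRST(T) = { '+', ',', ';' }, FIRST(C) = { ';', ε }

A: nullable alternative(s) A → F; FOLLOW(A) = { '+' }
  A → F T ;: FIRST \ {ε} = { '+', ',', ';' } — overlaps FOLLOW(A) on { '+' }: CONFLICT
  A → C , T: FIRST \ {ε} = { ',', ';' } — disjoint from FOLLOW(A)
  A → F: FIRST \ {ε} = { ';' } — this is the only nullable alternative, skip

C: nullable alternative(s) C → ε; FOLLOW(C) = { '+', ',', ';' }
  C → F C ;: FIRST \ {ε} = { ';' } — overlaps FOLLOW(C) on { ';' }: CONFLICT
  C → ε: FIRST \ {ε} = { } — this is the only nullable alternative, skip
F has a nullable alternative but only one production, so nothing to check.

T has no nullable alternative, so no FIRST/FOLLOW check is needed there.

So the grammar has 2 FIRST/FOLLOW conflicts (marked CONFLICT above).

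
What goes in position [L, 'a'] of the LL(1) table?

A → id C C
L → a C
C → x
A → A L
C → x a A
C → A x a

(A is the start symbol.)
To find M[L, 'a'], we find productions for L where 'a' is in the predict set (PREDICT(N → α) = (FIRST(α) \ {ε}) ∪ (FOLLOW(N) if α ⇒* ε)).

L → a C: PREDICT = { 'a' }
  'a' is in predict set, so this production goes in M[L, 'a']

M[L, 'a'] = L → a C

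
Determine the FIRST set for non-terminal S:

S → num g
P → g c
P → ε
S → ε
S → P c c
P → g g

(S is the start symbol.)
{ 'c', 'g', 'num', ε }

To compute FIRST(S), examine every production with S on the left-hand side, reading each right-hand side left to right until a non-nullable symbol is reached.

FIRST sets of the other non-terminals involved (by the same procedure, iterated to a fixed point):
  FIRST(P) = { 'g', ε }

From S → num g:
  - num is a terminal: add 'num' and stop
From S → ε:
  - ε-production, so ε ∈ FIRST(S)
From S → P c c:
  - P is a non-terminal: add FIRST(P) \ {ε} = { 'g' }
    P is nullable, so continue to the next symbol
  - c is a terminal: add 'c' and stop

Collecting: FIRST(S) = { 'c', 'g', 'num', ε }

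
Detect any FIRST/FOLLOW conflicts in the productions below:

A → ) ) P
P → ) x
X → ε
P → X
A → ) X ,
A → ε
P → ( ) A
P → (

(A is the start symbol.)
No FIRST/FOLLOW conflicts.

A FIRST/FOLLOW conflict occurs when a non-terminal N has a nullable alternative N → β (β ⇒* ε) and another alternative N → α with FIRST(α) ∩ FOLLOW(N) ≠ ∅: on such a lookahead the parser cannot decide between expanding α and letting N vanish via β.

Nullable non-terminals: A, P, X.
FIRST sets used below: FIRST(X) = { ε }

A: nullable alternative(s) A → ε; FOLLOW(A) = { $ }
  A → ) ) P: FIRST \ {ε} = { ')' } — disjoint from FOLLOW(A)
  A → ) X ,: FIRST \ {ε} = { ')' } — disjoint from FOLLOW(A)
  A → ε: FIRST \ {ε} = { } — this is the only nullable alternative, skip

P: nullable alternative(s) P → X; FOLLOW(P) = { $ }
  P → ) x: FIRST \ {ε} = { ')' } — disjoint from FOLLOW(P)
  P → X: FIRST \ {ε} = { } — this is the only nullable alternative, skip
  P → ( ) A: FIRST \ {ε} = { '(' } — disjoint from FOLLOW(P)
  P → (: FIRST \ {ε} = { '(' } — disjoint from FOLLOW(P)
X has a nullable alternative but only one production, so nothing to check.

No FIRST/FOLLOW conflicts found.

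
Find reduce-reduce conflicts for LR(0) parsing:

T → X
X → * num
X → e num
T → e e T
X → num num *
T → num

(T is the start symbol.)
No reduce-reduce conflicts

A reduce-reduce conflict occurs when an LR(0) state has two complete items [A → α .] and [B → β .] — both call for a reduction, and with no lookahead the parser cannot choose between them.

Augment with T' → T and build the canonical LR(0) collection (I0 = CLOSURE({[T' → . T]}), then GOTO on every symbol after a dot until no new states appear). It has 12 states:
  I0: { [T → . X], [T → . e e T], [T → . num], [T' → . T], [X → . * num], [X → . e num], [X → . num num *] }  — shift
  I1: { [X → * . num] }  — shift
  I2: { [T' → T .] }  — accept
  I3: { [T → X .] }  — reduce
  I4: { [T → e . e T], [X → e . num] }  — shift
  I5: { [T → num .], [X → num . num *] }  — shift, reduce
  I6: { [X → num num . *] }  — shift
  I7: { [X → num num * .] }  — reduce
  I8: { [T → . X], [T → . e e T], [T → . num], [T → e e . T], [X → . * num], [X → . e num], [X → . num num *] }  — shift
  I9: { [X → e num .] }  — reduce
  I10: { [T → e e T .] }  — reduce
  I11: { [X → * num .] }  — reduce

No state contains more than one complete item.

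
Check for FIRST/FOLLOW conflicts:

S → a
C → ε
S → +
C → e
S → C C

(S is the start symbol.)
A FIRST/FOLLOW conflict occurs when a non-terminal N has a nullable alternative N → β (β ⇒* ε) and another alternative N → α with FIRST(α) ∩ FOLLOW(N) ≠ ∅: on such a lookahead the parser cannot decide between expanding α and letting N vanish via β.

Nullable non-terminals: C, S.
FIRST sets used below: FIRST(C) = { 'e', ε }

C: nullable alternative(s) C → ε; FOLLOW(C) = { $, 'e' }
  C → ε: FIRST \ {ε} = { } — this is the only nullable alternative, skip
  C → e: FIRST \ {ε} = { 'e' } — overlaps FOLLOW(C) on { 'e' }: CONFLICT

S: nullable alternative(s) S → C C; FOLLOW(S) = { $ }
  S → a: FIRST \ {ε} = { 'a' } — disjoint from FOLLOW(S)
  S → +: FIRST \ {ε} = { '+' } — disjoint from FOLLOW(S)
  S → C C: FIRST \ {ε} = { 'e' } — this is the only nullable alternative, skip

So the grammar has 1 FIRST/FOLLOW conflict (marked CONFLICT above).

Answer: Yes. C → e with FOLLOW(C) on { 'e' }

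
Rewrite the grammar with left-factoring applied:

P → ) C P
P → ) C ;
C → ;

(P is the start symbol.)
Left-factoring transforms A → αβ₁ | αβ₂ into A → αA' and A' → β₁ | β₂
(α is the longest common prefix among the alternatives). Repeat until
no nonterminal has two alternatives with a common prefix.

Round 1: P has alternatives sharing prefix ') C'. Introduce P': P → ) C P'
  Add: P' → P
  Add: P' → ;

No remaining common prefixes — done.

Resulting grammar:
P → ) C P'
P' → P
P' → ;
C → ;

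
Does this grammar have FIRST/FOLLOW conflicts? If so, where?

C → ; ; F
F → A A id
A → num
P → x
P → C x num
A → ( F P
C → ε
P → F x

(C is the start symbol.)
Nullable non-terminals: C.

C: nullable alternative(s) C → ε; FOLLOW(C) = { $, 'x' }
  C → ; ; F: FIRST \ {ε} = { ';' } — disjoint from FOLLOW(C)
  C → ε: FIRST \ {ε} = { } — this is the only nullable alternative, skip

A, F, P have no nullable alternative, so no FIRST/FOLLOW check is needed there.

No FIRST/FOLLOW conflicts found.

Answer: No FIRST/FOLLOW conflicts.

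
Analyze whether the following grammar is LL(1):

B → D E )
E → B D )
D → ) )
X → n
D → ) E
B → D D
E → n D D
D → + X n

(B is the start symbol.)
No. Predict set conflict for B: { ')', '+' }

A grammar is LL(1) if for each non-terminal N with multiple productions, the predict sets of those productions are pairwise disjoint, where PREDICT(N → α) = (FIRST(α) \ {ε}) ∪ (FOLLOW(N) if α ⇒* ε).

Relevant sets:
  FIRST(D) = { ')', '+' }
  FIRST(B) = { ')', '+' }

For B:
  PREDICT(B → D E ')') = { ')', '+' }
  PREDICT(B → D D) = { ')', '+' }
For E:
  PREDICT(E → B D ')') = { ')', '+' }
  PREDICT(E → n D D) = { 'n' }
For D:
  PREDICT(D → ')' ')') = { ')' }
  PREDICT(D → ')' E) = { ')' }
  PREDICT(D → '+' X n) = { '+' }
X has a single production, so nothing to check there.

Conflict found: Predict set conflict for B: { ')', '+' }
The grammar is NOT LL(1).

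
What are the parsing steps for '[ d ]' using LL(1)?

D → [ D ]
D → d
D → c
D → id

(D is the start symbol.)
LL(1) parsing maintains a stack (initially the start symbol over $) and the input. At each step: if the stack top is a terminal, match it against the current input token; if it is a non-terminal N, replace it with the RHS of M[N, lookahead] (the unique production whose predict set contains the lookahead).

Stack is shown with the top on the left.

Stack    Input    Action
------------------------
D $      [ d ] $  output D → [ D ]
[ D ] $  [ d ] $  match '['
D ] $    d ] $    output D → d
d ] $    d ] $    match 'd'
] $      ] $      match ']'
$        $        accept

The string is accepted.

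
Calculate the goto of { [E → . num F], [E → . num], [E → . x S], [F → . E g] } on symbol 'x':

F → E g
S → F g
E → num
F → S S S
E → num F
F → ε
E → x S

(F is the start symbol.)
{ [E → . num F], [E → . num], [E → . x S], [E → x . S], [F → . E g], [F → . S S S], [F → .], [S → . F g] }

GOTO(I, 'x') = CLOSURE({ [A → αX.β] : [A → α.Xβ] ∈ I, X = 'x' })

Items with dot before 'x', with the dot advanced:
  [E → . x S] → [E → x . S]
Closure of the advanced items:
  [E → x . S] has the dot before S: add [S → . F g]
  [S → . F g] has the dot before F: add [F → . E g], [F → . S S S], [F → .]
  [F → . E g] has the dot before E: add [E → . num], [E → . num F], [E → . x S]

GOTO = { [E → . num F], [E → . num], [E → . x S], [E → x . S], [F → . E g], [F → . S S S], [F → .], [S → . F g] }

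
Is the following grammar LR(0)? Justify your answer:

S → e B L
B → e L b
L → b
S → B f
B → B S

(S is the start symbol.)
A grammar is LR(0) if no state in the canonical LR(0) collection has:
  - both a shift item (dot before a terminal) and a complete item (shift-reduce conflict), or
  - two or more complete items (reduce-reduce conflict; the accept item [S' → S .] counts as a complete item here).

Augment with S' → S and build the canonical LR(0) collection (I0 = CLOSURE({[S' → . S]}), then GOTO on every symbol after a dot until no new states appear). It has 12 states:
  I0: { [B → . B S], [B → . e L b], [S → . B f], [S → . e B L], [S' → . S] }  — shift
  I1: { [B → . B S], [B → . e L b], [B → B . S], [S → . B f], [S → . e B L], [S → B . f] }  — shift
  I2: { [S' → S .] }  — accept
  I3: { [B → . B S], [B → . e L b], [B → e . L b], [L → . b], [S → e . B L] }  — shift
  I4: { [B → . B S], [B → . e L b], [B → B . S], [L → . b], [S → . B f], [S → . e B L], [S → e B . L] }  — shift
  I5: { [B → e L . b] }  — shift
  I6: { [L → b .] }  — reduce
  I7: { [B → e . L b], [L → . b] }  — shift
  I8: { [B → e L b .] }  — reduce
  I9: { [S → e B L .] }  — reduce
  I10: { [B → B S .] }  — reduce
  I11: { [S → B f .] }  — reduce

Every state is either a pure shift/goto state or contains exactly one complete item and nothing to shift — no conflicts. The grammar is LR(0).

Answer: Yes, the grammar is LR(0)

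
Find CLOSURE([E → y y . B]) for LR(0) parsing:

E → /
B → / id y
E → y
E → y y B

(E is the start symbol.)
{ [B → . / id y], [E → y y . B] }

To compute CLOSURE, for each item [A → α.Bβ] where B is a non-terminal, add [B → .γ] for all productions B → γ; repeat for the newly added items until nothing changes.

Start with: [E → y y . B]
  [E → y y . B] has the dot before B: add [B → . / id y]
No further items can be added.

CLOSURE = { [B → . / id y], [E → y y . B] }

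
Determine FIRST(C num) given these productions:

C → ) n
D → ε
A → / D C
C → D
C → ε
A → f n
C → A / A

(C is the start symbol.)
FIRST sets of the non-terminals involved (from the grammar, by fixed-point iteration):
  FIRST(C) = { ')', '/', 'f', ε }

To compute FIRST(C num), process the symbols left to right:
Symbol C is a non-terminal. Add FIRST(C) \ {ε} = { ')', '/', 'f' }
C is nullable (ε ∈ FIRST(C)), continue to the next symbol.
Symbol num is a terminal. Add 'num' and stop.
FIRST(C num) = { ')', '/', 'f', 'num' }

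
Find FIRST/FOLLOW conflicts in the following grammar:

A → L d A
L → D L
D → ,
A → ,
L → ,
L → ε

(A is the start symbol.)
A FIRST/FOLLOW conflict occurs when a non-terminal N has a nullable alternative N → β (β ⇒* ε) and another alternative N → α with FIRST(α) ∩ FOLLOW(N) ≠ ∅: on such a lookahead the parser cannot decide between expanding α and letting N vanish via β.

Nullable non-terminals: L.
FIRST sets used below: FIRST(D) = { ',' }

L: nullable alternative(s) L → ε; FOLLOW(L) = { 'd' }
  L → D L: FIRST \ {ε} = { ',' } — disjoint from FOLLOW(L)
  L → ,: FIRST \ {ε} = { ',' } — disjoint from FOLLOW(L)
  L → ε: FIRST \ {ε} = { } — this is the only nullable alternative, skip

A, D have no nullable alternative, so no FIRST/FOLLOW check is needed there.

No FIRST/FOLLOW conflicts found.

Answer: No FIRST/FOLLOW conflicts.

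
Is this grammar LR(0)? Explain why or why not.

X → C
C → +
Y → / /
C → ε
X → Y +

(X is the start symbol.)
A grammar is LR(0) if no state in the canonical LR(0) collection has:
  - both a shift item (dot before a terminal) and a complete item (shift-reduce conflict), or
  - two or more complete items (reduce-reduce conflict; the accept item [X' → X .] counts as a complete item here).

Augment with X' → X and build the canonical LR(0) collection (I0 = CLOSURE({[X' → . X]}), then GOTO on every symbol after a dot until no new states appear). It has 8 states:
  I0: { [C → . +], [C → .], [X → . C], [X → . Y +], [X' → . X], [Y → . / /] }  — shift, reduce
  I1: { [C → + .] }  — reduce
  I2: { [Y → / . /] }  — shift
  I3: { [X → C .] }  — reduce
  I4: { [X' → X .] }  — accept
  I5: { [X → Y . +] }  — shift
  I6: { [X → Y + .] }  — reduce
  I7: { [Y → / / .] }  — reduce

Conflict in state I0:
  Shift-reduce conflict between [C → .] and [C → . +]
So the grammar is NOT LR(0).

Answer: No. Shift-reduce conflict between [C → .] and [C → . +]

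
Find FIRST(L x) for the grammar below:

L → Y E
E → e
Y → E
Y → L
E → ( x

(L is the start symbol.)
FIRST sets of the non-terminals involved (from the grammar, by fixed-point iteration):
  FIRST(L) = { '(', 'e' }

To compute FIRST(L x), process the symbols left to right:
Symbol L is a non-terminal. Add FIRST(L) \ {ε} = { '(', 'e' }
L is not nullable (ε ∉ FIRST(L)), so stop here.
FIRST(L x) = { '(', 'e' }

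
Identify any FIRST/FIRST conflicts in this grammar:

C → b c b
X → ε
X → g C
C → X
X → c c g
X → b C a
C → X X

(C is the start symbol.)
A FIRST/FIRST conflict occurs when two productions N → α and N → β for the same non-terminal have FIRST(α) ∩ FIRST(β) ≠ ∅ (with ε ∈ FIRST of a nullable right-hand side, so two nullable alternatives also conflict).

FIRST sets of the non-terminals at (or reachable through a nullable prefix from) the front of some alternative:
  FIRST(X) = { 'b', 'c', 'g', ε }

Productions for C:
  C → b c b: FIRST = { 'b' }
  C → X: FIRST = { 'b', 'c', 'g', ε }
  C → X X: FIRST = { 'b', 'c', 'g', ε }
Productions for X:
  X → ε: FIRST = { ε }
  X → g C: FIRST = { 'g' }
  X → c c g: FIRST = { 'c' }
  X → b C a: FIRST = { 'b' }

Conflict for C: C → b c b and C → X
  Overlap: { 'b' }
Conflict for C: C → b c b and C → X X
  Overlap: { 'b' }
Conflict for C: C → X and C → X X
  Overlap: { 'b', 'c', 'g', ε }

Answer: Yes. C → b c b / C → X on { 'b' }; C → b c b / C → X X on { 'b' }; C → X / C → X X on { 'b', 'c', 'g', ε }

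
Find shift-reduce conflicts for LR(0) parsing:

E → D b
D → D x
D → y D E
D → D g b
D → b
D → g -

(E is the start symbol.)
No shift-reduce conflicts

A shift-reduce conflict occurs when an LR(0) state has both:
  - a complete (reduce) item [A → α .] (dot at the end), and
  - a shift item [B → β . c γ] (dot before a terminal).

Augment with E' → E and build the canonical LR(0) collection (I0 = CLOSURE({[E' → . E]}), then GOTO on every symbol after a dot until no new states appear). It has 14 states:
  I0: { [D → . D g b], [D → . D x], [D → . b], [D → . g -], [D → . y D E], [E → . D b], [E' → . E] }  — shift
  I1: { [D → D . g b], [D → D . x], [E → D . b] }  — shift
  I2: { [E' → E .] }  — accept
  I3: { [D → b .] }  — reduce
  I4: { [D → g . -] }  — shift
  I5: { [D → . D g b], [D → . D x], [D → . b], [D → . g -], [D → . y D E], [D → y . D E] }  — shift
  I6: { [D → . D g b], [D → . D x], [D → . b], [D → . g -], [D → . y D E], [D → D . g b], [D → D . x], [D → y D . E], [E → . D b] }  — shift
  I7: { [D → y D E .] }  — reduce
  I8: { [D → D g . b], [D → g . -] }  — shift
  I9: { [D → D x .] }  — reduce
  I10: { [D → g - .] }  — reduce
  I11: { [D → D g b .] }  — reduce
  I12: { [E → D b .] }  — reduce
  I13: { [D → D g . b] }  — shift

No state contains both a complete item and a shift item.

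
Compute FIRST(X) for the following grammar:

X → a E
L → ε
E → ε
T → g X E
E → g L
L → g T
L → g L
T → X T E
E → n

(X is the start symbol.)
From X → a E:
  - a is a terminal: add 'a' and stop

Collecting: FIRST(X) = { 'a' }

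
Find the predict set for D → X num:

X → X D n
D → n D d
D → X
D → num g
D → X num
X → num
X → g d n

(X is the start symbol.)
PREDICT(D → X num) = (FIRST(RHS) \ {ε}) ∪ (FOLLOW(D) if ε ∈ FIRST(RHS), i.e. RHS ⇒* ε)
FIRST(X) = { 'g', 'num' }
FIRST(X num) = { 'g', 'num' }
ε ∉ FIRST(X num), so FOLLOW(D) is not added.
PREDICT(D → X num) = { 'g', 'num' }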